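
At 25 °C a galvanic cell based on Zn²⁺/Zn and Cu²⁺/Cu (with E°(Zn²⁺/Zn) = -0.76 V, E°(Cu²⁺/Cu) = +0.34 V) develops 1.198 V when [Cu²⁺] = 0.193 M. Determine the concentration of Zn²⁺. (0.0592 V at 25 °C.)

From the Nernst equation, log Q = n(E° − E)/0.0592 = 2(1.10 − 1.198)/0.0592 = -3.311, so Q = 4.89 × 10^-4.
With Q = [Zn²⁺]/[Cu²⁺] and the known concentrations, [Zn²⁺] in the numerator gives [Zn²⁺] = 9.4 × 10^-5 M.

9.4 × 10^-5 M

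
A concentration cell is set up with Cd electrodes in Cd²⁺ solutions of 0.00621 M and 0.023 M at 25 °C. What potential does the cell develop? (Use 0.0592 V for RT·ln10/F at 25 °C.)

Both half-cells are Cd²⁺/Cd, so E°_cell = 0. The concentrated side is the cathode; the cell reaction moves Cd²⁺ from high to low concentration with n = 2.
Q = [Cd²⁺]_dilute/[Cd²⁺]_conc = 0.00621/0.023 = 0.270.
E = 0 − (0.0592/2) log Q = −(0.0592/2)(-0.569) = 0.0168 V.

0.017 V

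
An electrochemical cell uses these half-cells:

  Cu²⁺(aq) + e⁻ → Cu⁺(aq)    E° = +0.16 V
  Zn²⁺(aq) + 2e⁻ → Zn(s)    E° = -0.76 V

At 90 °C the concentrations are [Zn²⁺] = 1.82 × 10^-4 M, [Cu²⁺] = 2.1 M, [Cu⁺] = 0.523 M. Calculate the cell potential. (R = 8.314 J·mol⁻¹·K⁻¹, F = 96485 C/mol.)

The Cu²⁺/Cu⁺ couple has the higher reduction potential and acts as the cathode, so E°_cell = +0.16 − (-0.76) = 0.92 V.
Balancing electrons gives n = 2; the reaction quotient is Q = [Zn²⁺]·[Cu⁺]^2/[Cu²⁺]^2 = 1.13 × 10^-5.
E = E° − (RT/nF) ln Q = 0.92 − (8.314×363)/(2×96485) × (-11.392) = 0.920 + 0.178 = 1.098 V.

1.10 V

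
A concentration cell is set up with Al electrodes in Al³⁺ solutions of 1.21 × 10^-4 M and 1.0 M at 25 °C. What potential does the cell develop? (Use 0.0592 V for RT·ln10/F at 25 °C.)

0.077 V

Both half-cells are Al³⁺/Al, so E°_cell = 0. The concentrated side is the cathode; the cell reaction moves Al³⁺ from high to low concentration with n = 3.
Q = [Al³⁺]_dilute/[Al³⁺]_conc = 1.21 × 10^-4/1.0 = 1.21 × 10^-4.
E = 0 − (0.0592/3) log Q = −(0.0592/3)(-3.917) = 0.0773 V.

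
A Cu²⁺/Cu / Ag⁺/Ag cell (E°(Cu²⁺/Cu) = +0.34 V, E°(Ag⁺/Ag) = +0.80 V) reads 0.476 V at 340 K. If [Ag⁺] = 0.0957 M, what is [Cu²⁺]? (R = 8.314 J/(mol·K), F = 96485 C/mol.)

0.0031 M

From the Nernst equation, ln Q = nF(E° − E)/RT = 2×96485×(0.46 − 0.476)/(8.314×340) = -1.092, so Q = 0.335.
With Q = [Cu²⁺]/[Ag⁺]^2 and the known concentrations, [Cu²⁺] in the numerator gives [Cu²⁺] = 0.0031 M.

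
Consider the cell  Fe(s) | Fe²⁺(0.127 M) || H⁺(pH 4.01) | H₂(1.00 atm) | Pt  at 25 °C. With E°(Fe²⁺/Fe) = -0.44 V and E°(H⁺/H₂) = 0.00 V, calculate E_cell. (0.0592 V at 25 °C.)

0.23 V

The hydrogen couple is the cathode, so E°_cell = 0.44 V; n = 2.
[H⁺] = 10^(−4.01) = 9.8 × 10^-5 M, and Q = [Fe²⁺]·P(H₂) / [H⁺]^2 = 1.33 × 10^7.
E = E° − (0.0592/2) log Q = 0.44 − (0.0592/2)(7.124) = 0.229 V.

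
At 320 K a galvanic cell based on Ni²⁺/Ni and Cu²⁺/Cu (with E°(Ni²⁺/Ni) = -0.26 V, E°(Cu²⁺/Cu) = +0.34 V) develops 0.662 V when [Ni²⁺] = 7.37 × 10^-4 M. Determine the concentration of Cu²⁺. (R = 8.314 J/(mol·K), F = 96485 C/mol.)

0.066 M

From the Nernst equation, ln Q = nF(E° − E)/RT = 2×96485×(0.60 − 0.662)/(8.314×320) = -4.497, so Q = 0.0111.
With Q = [Ni²⁺]/[Cu²⁺] and the known concentrations, [Cu²⁺] in the denominator gives [Cu²⁺] = 0.066 M.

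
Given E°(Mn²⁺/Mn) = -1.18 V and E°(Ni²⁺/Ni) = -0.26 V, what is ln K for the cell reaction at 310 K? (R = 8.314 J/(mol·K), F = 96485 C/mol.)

E°_cell = -0.26 − (-1.18) = 0.92 V, with n = 2 electrons transferred.
At equilibrium E = 0, so the Nernst equation gives ln K = nFE°/RT = (2)(96485)(0.92)/((8.314)(310)) = 68.88.

ln K = 68.9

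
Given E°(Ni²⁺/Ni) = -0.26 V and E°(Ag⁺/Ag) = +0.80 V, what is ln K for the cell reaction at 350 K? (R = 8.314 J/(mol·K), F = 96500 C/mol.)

ln K = 70.3

E°_cell = +0.80 − (-0.26) = 1.06 V, with n = 2 electrons transferred.
At equilibrium E = 0, so the Nernst equation gives ln K = nFE°/RT = (2)(96500)(1.06)/((8.314)(350)) = 70.30.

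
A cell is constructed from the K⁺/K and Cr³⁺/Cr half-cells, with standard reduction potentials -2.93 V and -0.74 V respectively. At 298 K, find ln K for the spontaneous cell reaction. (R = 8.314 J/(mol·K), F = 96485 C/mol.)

E°_cell = -0.74 − (-2.93) = 2.19 V, with n = 3 electrons transferred.
At equilibrium E = 0, so the Nernst equation gives ln K = nFE°/RT = (3)(96485)(2.19)/((8.314)(298)) = 255.86.

ln K = 255.9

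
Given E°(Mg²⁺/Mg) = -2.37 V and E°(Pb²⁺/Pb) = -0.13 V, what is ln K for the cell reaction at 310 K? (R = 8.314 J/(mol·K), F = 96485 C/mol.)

E°_cell = -0.13 − (-2.37) = 2.24 V, with n = 2 electrons transferred.
At equilibrium E = 0, so the Nernst equation gives ln K = nFE°/RT = (2)(96485)(2.24)/((8.314)(310)) = 167.71.

ln K = 167.7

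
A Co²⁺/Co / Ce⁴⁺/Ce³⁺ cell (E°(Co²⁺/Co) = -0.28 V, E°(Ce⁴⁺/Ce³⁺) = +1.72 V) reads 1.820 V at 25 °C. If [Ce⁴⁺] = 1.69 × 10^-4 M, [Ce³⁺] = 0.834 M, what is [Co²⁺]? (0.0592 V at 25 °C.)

From the Nernst equation, log Q = n(E° − E)/0.0592 = 2(2.00 − 1.820)/0.0592 = 6.081, so Q = 1.21 × 10^6.
With Q = [Co²⁺]·[Ce³⁺]^2/[Ce⁴⁺]^2 and the known concentrations, [Co²⁺] in the numerator gives [Co²⁺] = 0.049 M.

0.049 M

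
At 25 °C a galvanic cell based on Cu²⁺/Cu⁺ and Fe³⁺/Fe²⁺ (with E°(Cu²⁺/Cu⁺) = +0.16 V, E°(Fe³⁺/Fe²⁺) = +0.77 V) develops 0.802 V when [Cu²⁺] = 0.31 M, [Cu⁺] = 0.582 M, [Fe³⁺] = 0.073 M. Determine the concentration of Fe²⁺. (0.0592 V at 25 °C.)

From the Nernst equation, log Q = n(E° − E)/0.0592 = 1(0.61 − 0.802)/0.0592 = -3.243, so Q = 5.71 × 10^-4.
With Q = [Cu²⁺]·[Fe²⁺]/([Cu⁺]·[Fe³⁺]) and the known concentrations, [Fe²⁺] in the numerator gives [Fe²⁺] = 7.8 × 10^-5 M.

7.8 × 10^-5 M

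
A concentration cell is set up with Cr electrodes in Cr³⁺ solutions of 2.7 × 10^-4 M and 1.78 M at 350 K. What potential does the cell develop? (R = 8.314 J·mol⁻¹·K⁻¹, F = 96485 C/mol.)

Both half-cells are Cr³⁺/Cr, so E°_cell = 0. The concentrated side is the cathode; the cell reaction moves Cr³⁺ from high to low concentration with n = 3.
Q = [Cr³⁺]_dilute/[Cr³⁺]_conc = 2.7 × 10^-4/1.78 = 1.52 × 10^-4.
E = 0 − (RT/nF) ln Q = −((8.314×350)/(3×96485))(-8.794) = 0.0884 V.

0.088 V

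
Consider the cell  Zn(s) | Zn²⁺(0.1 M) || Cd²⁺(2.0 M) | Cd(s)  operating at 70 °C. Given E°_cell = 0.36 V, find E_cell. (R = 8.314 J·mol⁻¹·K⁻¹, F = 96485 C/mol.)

0.404 V

Balancing electrons gives n = 2; the reaction quotient is Q = [Zn²⁺]/[Cd²⁺] = 0.0500.
E = E° − (RT/nF) ln Q = 0.36 − (8.314×343)/(2×96485) × (-2.996) = 0.360 + 0.044 = 0.404 V.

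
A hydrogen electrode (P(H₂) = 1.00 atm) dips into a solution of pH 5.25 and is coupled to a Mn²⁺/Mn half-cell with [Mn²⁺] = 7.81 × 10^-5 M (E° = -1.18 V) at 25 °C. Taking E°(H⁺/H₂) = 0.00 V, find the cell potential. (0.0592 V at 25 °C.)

0.99 V

The hydrogen couple is the cathode, so E°_cell = 1.18 V; n = 2.
[H⁺] = 10^(−5.25) = 5.6 × 10^-6 M, and Q = [Mn²⁺]·P(H₂) / [H⁺]^2 = 2.47 × 10^6.
E = E° − (0.0592/2) log Q = 1.18 − (0.0592/2)(6.393) = 0.991 V.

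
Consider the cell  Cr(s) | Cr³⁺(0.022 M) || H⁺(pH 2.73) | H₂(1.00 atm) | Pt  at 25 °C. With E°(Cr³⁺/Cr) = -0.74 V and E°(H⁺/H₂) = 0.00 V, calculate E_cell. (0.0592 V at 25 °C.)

0.61 V

The hydrogen couple is the cathode, so E°_cell = 0.74 V; n = 6.
[H⁺] = 10^(−2.73) = 0.0019 M, and Q = [Cr³⁺]^2·P(H₂)^3 / [H⁺]^6 = 1.16 × 10^13.
E = E° − (0.0592/6) log Q = 0.74 − (0.0592/6)(13.065) = 0.611 V.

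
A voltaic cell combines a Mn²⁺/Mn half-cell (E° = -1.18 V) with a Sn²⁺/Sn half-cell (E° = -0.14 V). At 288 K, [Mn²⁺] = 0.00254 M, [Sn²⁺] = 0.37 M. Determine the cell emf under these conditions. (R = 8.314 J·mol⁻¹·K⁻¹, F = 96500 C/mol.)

The Sn²⁺/Sn couple has the higher reduction potential and acts as the cathode, so E°_cell = -0.14 − (-1.18) = 1.04 V.
Balancing electrons gives n = 2; the reaction quotient is Q = [Mn²⁺]/[Sn²⁺] = 0.00686.
E = E° − (RT/nF) ln Q = 1.04 − (8.314×288)/(2×96500) × (-4.981) = 1.040 + 0.062 = 1.102 V.

1.10 V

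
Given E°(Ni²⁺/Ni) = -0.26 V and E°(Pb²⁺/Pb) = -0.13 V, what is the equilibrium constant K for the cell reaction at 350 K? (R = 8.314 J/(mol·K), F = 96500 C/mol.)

E°_cell = -0.13 − (-0.26) = 0.13 V, with n = 2 electrons transferred.
At equilibrium E = 0, so the Nernst equation gives ln K = nFE°/RT = (2)(96500)(0.13)/((8.314)(350)) = 8.62.
K = e^8.62 = 5600.

5600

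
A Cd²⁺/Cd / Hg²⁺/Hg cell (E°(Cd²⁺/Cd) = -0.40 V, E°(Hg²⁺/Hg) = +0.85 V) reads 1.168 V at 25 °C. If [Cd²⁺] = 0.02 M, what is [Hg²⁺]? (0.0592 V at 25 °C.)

3.4 × 10^-5 M

From the Nernst equation, log Q = n(E° − E)/0.0592 = 2(1.25 − 1.168)/0.0592 = 2.770, so Q = 589.
With Q = [Cd²⁺]/[Hg²⁺] and the known concentrations, [Hg²⁺] in the denominator gives [Hg²⁺] = 3.4 × 10^-5 M.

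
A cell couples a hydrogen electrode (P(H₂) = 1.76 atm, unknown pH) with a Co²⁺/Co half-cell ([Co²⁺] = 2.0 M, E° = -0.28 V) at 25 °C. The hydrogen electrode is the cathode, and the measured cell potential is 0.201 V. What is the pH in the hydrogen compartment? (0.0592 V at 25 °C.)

E°_cell = 0.28 V and n = 2.
log Q = n(E° − E)/0.0592 = 2×(0.28 − 0.201)/0.0592 = 2.669.
With Q = [Co²⁺]·P(H₂) / [H⁺]^2, solving for [H⁺] gives log[H⁺] = -1.061, so pH = 1.06.

pH = 1.06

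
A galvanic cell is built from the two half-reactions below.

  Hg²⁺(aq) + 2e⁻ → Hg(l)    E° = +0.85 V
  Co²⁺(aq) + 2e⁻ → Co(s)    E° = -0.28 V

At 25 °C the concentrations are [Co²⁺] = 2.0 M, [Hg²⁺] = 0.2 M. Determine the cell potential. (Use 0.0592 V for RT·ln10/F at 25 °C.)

The Hg²⁺/Hg couple has the higher reduction potential and acts as the cathode, so E°_cell = +0.85 − (-0.28) = 1.13 V.
Balancing electrons gives n = 2; the reaction quotient is Q = [Co²⁺]/[Hg²⁺] = 10.0.
At 25 °C, E = E° − (0.0592/n) log Q = 1.13 − (0.0592/2)(1.000) = 1.130 − 0.030 = 1.100 V.

1.10 V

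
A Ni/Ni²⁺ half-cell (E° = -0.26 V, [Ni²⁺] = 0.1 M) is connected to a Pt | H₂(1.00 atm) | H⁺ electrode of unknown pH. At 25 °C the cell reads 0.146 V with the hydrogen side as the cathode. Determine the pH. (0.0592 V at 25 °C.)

E°_cell = 0.26 V and n = 2.
log Q = n(E° − E)/0.0592 = 2×(0.26 − 0.146)/0.0592 = 3.851.
With Q = [Ni²⁺]·P(H₂) / [H⁺]^2, solving for [H⁺] gives log[H⁺] = -2.426, so pH = 2.43.

pH = 2.43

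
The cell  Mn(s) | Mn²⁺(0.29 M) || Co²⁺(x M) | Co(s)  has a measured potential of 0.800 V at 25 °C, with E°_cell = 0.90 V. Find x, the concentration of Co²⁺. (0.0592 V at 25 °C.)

From the Nernst equation, log Q = n(E° − E)/0.0592 = 2(0.90 − 0.800)/0.0592 = 3.378, so Q = 2390.
With Q = [Mn²⁺]/[Co²⁺] and the known concentrations, [Co²⁺] in the denominator gives [Co²⁺] = 1.2 × 10^-4 M.

1.2 × 10^-4 M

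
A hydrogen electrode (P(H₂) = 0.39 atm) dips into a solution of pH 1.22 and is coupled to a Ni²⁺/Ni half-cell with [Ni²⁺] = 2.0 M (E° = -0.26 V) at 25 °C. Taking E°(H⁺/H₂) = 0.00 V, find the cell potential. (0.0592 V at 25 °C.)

The hydrogen couple is the cathode, so E°_cell = 0.26 V; n = 2.
[H⁺] = 10^(−1.22) = 0.060 M, and Q = [Ni²⁺]·P(H₂) / [H⁺]^2 = 215.
E = E° − (0.0592/2) log Q = 0.26 − (0.0592/2)(2.332) = 0.191 V.

0.19 V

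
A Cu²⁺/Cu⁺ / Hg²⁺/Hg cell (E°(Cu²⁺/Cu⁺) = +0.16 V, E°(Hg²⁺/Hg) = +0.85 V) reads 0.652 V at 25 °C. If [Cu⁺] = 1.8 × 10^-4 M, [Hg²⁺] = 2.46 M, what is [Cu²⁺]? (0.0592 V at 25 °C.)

From the Nernst equation, log Q = n(E° − E)/0.0592 = 2(0.69 − 0.652)/0.0592 = 1.284, so Q = 19.2.
With Q = [Cu²⁺]^2/([Cu⁺]^2·[Hg²⁺]) and the known concentrations, [Cu²⁺]^2 in the numerator gives [Cu²⁺] = 0.0012 M.

0.0012 M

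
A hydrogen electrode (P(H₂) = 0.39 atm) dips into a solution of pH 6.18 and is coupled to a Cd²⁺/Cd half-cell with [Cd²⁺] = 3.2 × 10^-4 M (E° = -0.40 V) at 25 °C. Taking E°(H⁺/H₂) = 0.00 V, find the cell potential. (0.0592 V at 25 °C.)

The hydrogen couple is the cathode, so E°_cell = 0.40 V; n = 2.
[H⁺] = 10^(−6.18) = 6.6 × 10^-7 M, and Q = [Cd²⁺]·P(H₂) / [H⁺]^2 = 2.86 × 10^8.
E = E° − (0.0592/2) log Q = 0.40 − (0.0592/2)(8.456) = 0.150 V.

0.15 V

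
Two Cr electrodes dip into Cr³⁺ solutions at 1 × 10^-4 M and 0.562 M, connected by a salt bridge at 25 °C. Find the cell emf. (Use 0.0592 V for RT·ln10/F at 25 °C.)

Both half-cells are Cr³⁺/Cr, so E°_cell = 0. The concentrated side is the cathode; the cell reaction moves Cr³⁺ from high to low concentration with n = 3.
Q = [Cr³⁺]_dilute/[Cr³⁺]_conc = 1 × 10^-4/0.562 = 1.78 × 10^-4.
E = 0 − (0.0592/3) log Q = −(0.0592/3)(-3.750) = 0.0740 V.

0.074 V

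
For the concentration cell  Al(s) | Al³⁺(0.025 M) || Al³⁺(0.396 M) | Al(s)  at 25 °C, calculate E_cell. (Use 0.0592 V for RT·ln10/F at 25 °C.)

Both half-cells are Al³⁺/Al, so E°_cell = 0. The concentrated side is the cathode; the cell reaction moves Al³⁺ from high to low concentration with n = 3.
Q = [Al³⁺]_dilute/[Al³⁺]_conc = 0.025/0.396 = 0.0631.
E = 0 − (0.0592/3) log Q = −(0.0592/3)(-1.200) = 0.0237 V.

0.024 V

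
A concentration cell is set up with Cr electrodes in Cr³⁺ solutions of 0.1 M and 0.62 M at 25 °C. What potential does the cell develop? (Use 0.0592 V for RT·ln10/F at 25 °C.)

0.016 V

Both half-cells are Cr³⁺/Cr, so E°_cell = 0. The concentrated side is the cathode; the cell reaction moves Cr³⁺ from high to low concentration with n = 3.
Q = [Cr³⁺]_dilute/[Cr³⁺]_conc = 0.1/0.62 = 0.161.
E = 0 − (0.0592/3) log Q = −(0.0592/3)(-0.792) = 0.0156 V.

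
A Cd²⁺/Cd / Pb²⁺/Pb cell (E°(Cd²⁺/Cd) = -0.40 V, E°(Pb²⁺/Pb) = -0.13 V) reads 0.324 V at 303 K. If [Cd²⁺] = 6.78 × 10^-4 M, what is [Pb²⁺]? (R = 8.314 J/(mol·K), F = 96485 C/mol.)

0.042 M

From the Nernst equation, ln Q = nF(E° − E)/RT = 2×96485×(0.27 − 0.324)/(8.314×303) = -4.136, so Q = 0.0160.
With Q = [Cd²⁺]/[Pb²⁺] and the known concentrations, [Pb²⁺] in the denominator gives [Pb²⁺] = 0.042 M.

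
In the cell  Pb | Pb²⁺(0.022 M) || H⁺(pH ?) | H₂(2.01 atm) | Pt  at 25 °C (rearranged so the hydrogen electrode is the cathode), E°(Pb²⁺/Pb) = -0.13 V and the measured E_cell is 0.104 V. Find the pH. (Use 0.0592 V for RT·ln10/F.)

E°_cell = 0.13 V and n = 2.
log Q = n(E° − E)/0.0592 = 2×(0.13 − 0.104)/0.0592 = 0.878.
With Q = [Pb²⁺]·P(H₂) / [H⁺]^2, solving for [H⁺] gives log[H⁺] = -1.116, so pH = 1.12.

pH = 1.12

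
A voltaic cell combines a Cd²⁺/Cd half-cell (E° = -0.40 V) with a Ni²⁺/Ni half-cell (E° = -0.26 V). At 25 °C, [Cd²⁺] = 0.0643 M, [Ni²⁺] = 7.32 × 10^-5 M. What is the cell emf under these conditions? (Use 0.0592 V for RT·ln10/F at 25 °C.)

0.053 V

The Ni²⁺/Ni couple has the higher reduction potential and acts as the cathode, so E°_cell = -0.26 − (-0.40) = 0.14 V.
Balancing electrons gives n = 2; the reaction quotient is Q = [Cd²⁺]/[Ni²⁺] = 878.
At 25 °C, E = E° − (0.0592/n) log Q = 0.14 − (0.0592/2)(2.944) = 0.140 − 0.087 = 0.053 V.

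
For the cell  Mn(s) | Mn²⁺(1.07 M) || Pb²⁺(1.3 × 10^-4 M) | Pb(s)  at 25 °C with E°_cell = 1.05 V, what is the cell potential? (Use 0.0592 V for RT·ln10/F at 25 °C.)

0.934 V

Balancing electrons gives n = 2; the reaction quotient is Q = [Mn²⁺]/[Pb²⁺] = 8230.
At 25 °C, E = E° − (0.0592/n) log Q = 1.05 − (0.0592/2)(3.915) = 1.050 − 0.116 = 0.934 V.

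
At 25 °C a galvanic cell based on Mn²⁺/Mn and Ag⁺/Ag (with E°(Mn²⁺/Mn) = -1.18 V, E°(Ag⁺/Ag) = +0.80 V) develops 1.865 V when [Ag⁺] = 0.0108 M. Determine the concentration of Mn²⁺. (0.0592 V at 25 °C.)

From the Nernst equation, log Q = n(E° − E)/0.0592 = 2(1.98 − 1.865)/0.0592 = 3.885, so Q = 7680.
With Q = [Mn²⁺]/[Ag⁺]^2 and the known concentrations, [Mn²⁺] in the numerator gives [Mn²⁺] = 0.9 M.

0.9 M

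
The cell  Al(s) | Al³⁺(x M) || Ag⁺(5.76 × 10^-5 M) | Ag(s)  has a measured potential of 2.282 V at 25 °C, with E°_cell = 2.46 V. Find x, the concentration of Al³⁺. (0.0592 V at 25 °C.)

2 × 10^-4 M

From the Nernst equation, log Q = n(E° − E)/0.0592 = 3(2.46 − 2.282)/0.0592 = 9.020, so Q = 1.05 × 10^9.
With Q = [Al³⁺]/[Ag⁺]^3 and the known concentrations, [Al³⁺] in the numerator gives [Al³⁺] = 2 × 10^-4 M.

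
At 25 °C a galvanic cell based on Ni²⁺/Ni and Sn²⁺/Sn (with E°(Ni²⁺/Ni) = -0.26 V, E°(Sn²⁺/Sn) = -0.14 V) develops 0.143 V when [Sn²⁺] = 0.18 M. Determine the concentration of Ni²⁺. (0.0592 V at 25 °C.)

0.03 M

From the Nernst equation, log Q = n(E° − E)/0.0592 = 2(0.12 − 0.143)/0.0592 = -0.777, so Q = 0.167.
With Q = [Ni²⁺]/[Sn²⁺] and the known concentrations, [Ni²⁺] in the numerator gives [Ni²⁺] = 0.03 M.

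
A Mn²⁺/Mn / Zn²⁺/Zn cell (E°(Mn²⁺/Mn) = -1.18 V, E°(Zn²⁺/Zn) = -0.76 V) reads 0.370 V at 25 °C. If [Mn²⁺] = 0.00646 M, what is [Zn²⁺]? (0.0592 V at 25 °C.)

From the Nernst equation, log Q = n(E° − E)/0.0592 = 2(0.42 − 0.370)/0.0592 = 1.689, so Q = 48.9.
With Q = [Mn²⁺]/[Zn²⁺] and the known concentrations, [Zn²⁺] in the denominator gives [Zn²⁺] = 1.3 × 10^-4 M.

1.3 × 10^-4 M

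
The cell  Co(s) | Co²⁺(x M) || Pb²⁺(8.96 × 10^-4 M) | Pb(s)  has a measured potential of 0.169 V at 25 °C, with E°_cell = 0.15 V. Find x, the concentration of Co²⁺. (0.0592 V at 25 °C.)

2 × 10^-4 M

From the Nernst equation, log Q = n(E° − E)/0.0592 = 2(0.15 − 0.169)/0.0592 = -0.642, so Q = 0.228.
With Q = [Co²⁺]/[Pb²⁺] and the known concentrations, [Co²⁺] in the numerator gives [Co²⁺] = 2 × 10^-4 M.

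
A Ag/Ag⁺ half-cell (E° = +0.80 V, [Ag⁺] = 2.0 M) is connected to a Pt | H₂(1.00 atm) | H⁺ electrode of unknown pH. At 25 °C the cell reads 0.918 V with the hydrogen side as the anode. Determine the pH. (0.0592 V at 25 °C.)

E°_cell = 0.80 V and n = 2.
log Q = n(E° − E)/0.0592 = 2×(0.80 − 0.918)/0.0592 = -3.986.
With Q = [H⁺]^2 / ([Ag⁺]^2·P(H₂)), solving for [H⁺] gives log[H⁺] = -1.692, so pH = 1.69.

pH = 1.69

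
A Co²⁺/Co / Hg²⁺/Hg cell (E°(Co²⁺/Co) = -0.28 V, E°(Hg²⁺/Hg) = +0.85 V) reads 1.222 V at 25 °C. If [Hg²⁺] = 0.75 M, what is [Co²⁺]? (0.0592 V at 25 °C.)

From the Nernst equation, log Q = n(E° − E)/0.0592 = 2(1.13 − 1.222)/0.0592 = -3.108, so Q = 7.8 × 10^-4.
With Q = [Co²⁺]/[Hg²⁺] and the known concentrations, [Co²⁺] in the numerator gives [Co²⁺] = 5.8 × 10^-4 M.

5.8 × 10^-4 M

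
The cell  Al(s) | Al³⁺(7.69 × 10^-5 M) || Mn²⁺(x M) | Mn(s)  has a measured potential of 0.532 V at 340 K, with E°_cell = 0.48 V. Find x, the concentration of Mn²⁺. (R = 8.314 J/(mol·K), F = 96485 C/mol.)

From the Nernst equation, ln Q = nF(E° − E)/RT = 6×96485×(0.48 − 0.532)/(8.314×340) = -10.649, so Q = 2.37 × 10^-5.
With Q = [Al³⁺]^2/[Mn²⁺]^3 and the known concentrations, [Mn²⁺]^3 in the denominator gives [Mn²⁺] = 0.063 M.

0.063 M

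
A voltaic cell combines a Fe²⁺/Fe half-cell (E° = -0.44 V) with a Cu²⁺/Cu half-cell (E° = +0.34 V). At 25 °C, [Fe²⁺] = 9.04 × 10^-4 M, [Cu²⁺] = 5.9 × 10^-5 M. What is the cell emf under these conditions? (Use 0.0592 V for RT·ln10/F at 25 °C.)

0.745 V

The Cu²⁺/Cu couple has the higher reduction potential and acts as the cathode, so E°_cell = +0.34 − (-0.44) = 0.78 V.
Balancing electrons gives n = 2; the reaction quotient is Q = [Fe²⁺]/[Cu²⁺] = 15.3.
At 25 °C, E = E° − (0.0592/n) log Q = 0.78 − (0.0592/2)(1.185) = 0.780 − 0.035 = 0.745 V.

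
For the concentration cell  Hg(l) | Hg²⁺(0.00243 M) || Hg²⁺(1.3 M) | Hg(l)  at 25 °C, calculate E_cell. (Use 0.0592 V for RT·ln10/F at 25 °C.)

Both half-cells are Hg²⁺/Hg, so E°_cell = 0. The concentrated side is the cathode; the cell reaction moves Hg²⁺ from high to low concentration with n = 2.
Q = [Hg²⁺]_dilute/[Hg²⁺]_conc = 0.00243/1.3 = 0.00187.
E = 0 − (0.0592/2) log Q = −(0.0592/2)(-2.728) = 0.0807 V.

0.081 V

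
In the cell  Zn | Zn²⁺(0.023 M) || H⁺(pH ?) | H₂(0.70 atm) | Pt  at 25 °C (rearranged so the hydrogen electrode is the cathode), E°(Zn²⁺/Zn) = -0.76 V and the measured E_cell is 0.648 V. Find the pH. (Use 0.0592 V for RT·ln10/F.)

pH = 2.79

E°_cell = 0.76 V and n = 2.
log Q = n(E° − E)/0.0592 = 2×(0.76 − 0.648)/0.0592 = 3.784.
With Q = [Zn²⁺]·P(H₂) / [H⁺]^2, solving for [H⁺] gives log[H⁺] = -2.788, so pH = 2.79.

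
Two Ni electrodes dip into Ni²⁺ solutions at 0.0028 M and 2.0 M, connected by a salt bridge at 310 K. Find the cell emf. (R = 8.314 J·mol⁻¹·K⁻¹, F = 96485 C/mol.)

Both half-cells are Ni²⁺/Ni, so E°_cell = 0. The concentrated side is the cathode; the cell reaction moves Ni²⁺ from high to low concentration with n = 2.
Q = [Ni²⁺]_dilute/[Ni²⁺]_conc = 0.0028/2.0 = 0.00140.
E = 0 − (RT/nF) ln Q = −((8.314×310)/(2×96485))(-6.571) = 0.0878 V.

0.088 V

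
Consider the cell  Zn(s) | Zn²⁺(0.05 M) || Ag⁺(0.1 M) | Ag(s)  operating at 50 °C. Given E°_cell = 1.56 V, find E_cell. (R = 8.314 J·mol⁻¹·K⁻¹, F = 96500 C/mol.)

Balancing electrons gives n = 2; the reaction quotient is Q = [Zn²⁺]/[Ag⁺]^2 = 5.00.
E = E° − (RT/nF) ln Q = 1.56 − (8.314×323)/(2×96500) × (1.609) = 1.560 − 0.022 = 1.538 V.

1.54 V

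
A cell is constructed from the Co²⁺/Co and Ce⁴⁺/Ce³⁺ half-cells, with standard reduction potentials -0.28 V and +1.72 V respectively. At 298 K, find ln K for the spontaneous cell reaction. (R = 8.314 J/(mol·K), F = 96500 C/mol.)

E°_cell = +1.72 − (-0.28) = 2.00 V, with n = 2 electrons transferred.
At equilibrium E = 0, so the Nernst equation gives ln K = nFE°/RT = (2)(96500)(2.00)/((8.314)(298)) = 155.80.

ln K = 155.8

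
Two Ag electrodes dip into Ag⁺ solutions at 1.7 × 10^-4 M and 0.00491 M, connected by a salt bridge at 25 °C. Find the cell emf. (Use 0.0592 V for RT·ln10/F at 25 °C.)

Both half-cells are Ag⁺/Ag, so E°_cell = 0. The concentrated side is the cathode; the cell reaction moves Ag⁺ from high to low concentration with n = 1.
Q = [Ag⁺]_dilute/[Ag⁺]_conc = 1.7 × 10^-4/0.00491 = 0.0346.
E = 0 − (0.0592/1) log Q = −(0.0592/1)(-1.461) = 0.0865 V.

0.086 V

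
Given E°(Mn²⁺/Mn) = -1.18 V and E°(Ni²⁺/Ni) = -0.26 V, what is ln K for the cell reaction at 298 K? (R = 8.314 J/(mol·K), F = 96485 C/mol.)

ln K = 71.7

E°_cell = -0.26 − (-1.18) = 0.92 V, with n = 2 electrons transferred.
At equilibrium E = 0, so the Nernst equation gives ln K = nFE°/RT = (2)(96485)(0.92)/((8.314)(298)) = 71.66.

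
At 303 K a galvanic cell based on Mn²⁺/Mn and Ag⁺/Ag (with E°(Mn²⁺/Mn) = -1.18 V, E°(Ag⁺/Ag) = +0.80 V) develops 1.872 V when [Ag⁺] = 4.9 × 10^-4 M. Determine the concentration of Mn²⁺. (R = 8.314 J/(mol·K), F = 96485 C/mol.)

From the Nernst equation, ln Q = nF(E° − E)/RT = 2×96485×(1.98 − 1.872)/(8.314×303) = 8.273, so Q = 3920.
With Q = [Mn²⁺]/[Ag⁺]^2 and the known concentrations, [Mn²⁺] in the numerator gives [Mn²⁺] = 9.4 × 10^-4 M.

9.4 × 10^-4 M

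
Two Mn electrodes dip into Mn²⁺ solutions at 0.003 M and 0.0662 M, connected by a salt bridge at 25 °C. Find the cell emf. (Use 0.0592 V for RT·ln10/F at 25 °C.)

Both half-cells are Mn²⁺/Mn, so E°_cell = 0. The concentrated side is the cathode; the cell reaction moves Mn²⁺ from high to low concentration with n = 2.
Q = [Mn²⁺]_dilute/[Mn²⁺]_conc = 0.003/0.0662 = 0.0453.
E = 0 − (0.0592/2) log Q = −(0.0592/2)(-1.344) = 0.0398 V.

0.040 V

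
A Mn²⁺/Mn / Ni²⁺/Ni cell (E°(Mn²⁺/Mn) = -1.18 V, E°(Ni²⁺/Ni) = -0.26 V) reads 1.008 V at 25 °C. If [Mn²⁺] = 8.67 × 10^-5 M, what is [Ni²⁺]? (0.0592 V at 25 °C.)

0.081 M

From the Nernst equation, log Q = n(E° − E)/0.0592 = 2(0.92 − 1.008)/0.0592 = -2.973, so Q = 0.00106.
With Q = [Mn²⁺]/[Ni²⁺] and the known concentrations, [Ni²⁺] in the denominator gives [Ni²⁺] = 0.081 M.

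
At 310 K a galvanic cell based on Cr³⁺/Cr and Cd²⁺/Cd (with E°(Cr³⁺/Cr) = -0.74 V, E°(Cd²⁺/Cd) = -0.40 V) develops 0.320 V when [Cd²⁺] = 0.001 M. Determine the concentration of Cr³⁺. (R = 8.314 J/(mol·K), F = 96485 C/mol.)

From the Nernst equation, ln Q = nF(E° − E)/RT = 6×96485×(0.34 − 0.320)/(8.314×310) = 4.492, so Q = 89.3.
With Q = [Cr³⁺]^2/[Cd²⁺]^3 and the known concentrations, [Cr³⁺]^2 in the numerator gives [Cr³⁺] = 3 × 10^-4 M.

3 × 10^-4 M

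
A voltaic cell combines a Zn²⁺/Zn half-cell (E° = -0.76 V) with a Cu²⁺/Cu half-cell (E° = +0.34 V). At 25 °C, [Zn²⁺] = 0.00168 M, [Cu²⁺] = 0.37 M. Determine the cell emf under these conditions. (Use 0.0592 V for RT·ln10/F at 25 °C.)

The Cu²⁺/Cu couple has the higher reduction potential and acts as the cathode, so E°_cell = +0.34 − (-0.76) = 1.10 V.
Balancing electrons gives n = 2; the reaction quotient is Q = [Zn²⁺]/[Cu²⁺] = 0.00454.
At 25 °C, E = E° − (0.0592/n) log Q = 1.10 − (0.0592/2)(-2.343) = 1.100 + 0.069 = 1.169 V.

1.17 V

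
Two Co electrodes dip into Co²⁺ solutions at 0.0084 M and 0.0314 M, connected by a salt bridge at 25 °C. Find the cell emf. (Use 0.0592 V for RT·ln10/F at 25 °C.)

0.017 V

Both half-cells are Co²⁺/Co, so E°_cell = 0. The concentrated side is the cathode; the cell reaction moves Co²⁺ from high to low concentration with n = 2.
Q = [Co²⁺]_dilute/[Co²⁺]_conc = 0.0084/0.0314 = 0.268.
E = 0 − (0.0592/2) log Q = −(0.0592/2)(-0.573) = 0.0170 V.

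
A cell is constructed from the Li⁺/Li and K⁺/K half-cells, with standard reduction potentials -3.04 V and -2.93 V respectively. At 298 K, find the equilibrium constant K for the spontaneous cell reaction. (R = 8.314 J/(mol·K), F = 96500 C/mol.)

73

E°_cell = -2.93 − (-3.04) = 0.11 V, with n = 1 electron transferred.
At equilibrium E = 0, so the Nernst equation gives ln K = nFE°/RT = (1)(96500)(0.11)/((8.314)(298)) = 4.28.
K = e^4.28 = 73.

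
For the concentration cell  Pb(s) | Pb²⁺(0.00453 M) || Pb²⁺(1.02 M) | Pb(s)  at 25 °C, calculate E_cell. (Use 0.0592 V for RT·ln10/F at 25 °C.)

Both half-cells are Pb²⁺/Pb, so E°_cell = 0. The concentrated side is the cathode; the cell reaction moves Pb²⁺ from high to low concentration with n = 2.
Q = [Pb²⁺]_dilute/[Pb²⁺]_conc = 0.00453/1.02 = 0.00444.
E = 0 − (0.0592/2) log Q = −(0.0592/2)(-2.353) = 0.0696 V.

0.070 V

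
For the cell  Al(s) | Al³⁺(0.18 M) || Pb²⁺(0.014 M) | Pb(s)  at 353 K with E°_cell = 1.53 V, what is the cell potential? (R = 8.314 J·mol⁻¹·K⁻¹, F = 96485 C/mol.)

1.48 V

Balancing electrons gives n = 6; the reaction quotient is Q = [Al³⁺]^2/[Pb²⁺]^3 = 1.18 × 10^4.
E = E° − (RT/nF) ln Q = 1.53 − (8.314×353)/(6×96485) × (9.376) = 1.530 − 0.048 = 1.482 V.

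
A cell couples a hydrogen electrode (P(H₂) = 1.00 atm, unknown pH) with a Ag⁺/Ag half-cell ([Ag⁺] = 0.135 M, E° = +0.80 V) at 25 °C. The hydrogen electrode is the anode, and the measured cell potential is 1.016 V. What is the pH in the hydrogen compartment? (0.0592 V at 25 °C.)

pH = 4.52

E°_cell = 0.80 V and n = 2.
log Q = n(E° − E)/0.0592 = 2×(0.80 − 1.016)/0.0592 = -7.297.
With Q = [H⁺]^2 / ([Ag⁺]^2·P(H₂)), solving for [H⁺] gives log[H⁺] = -4.518, so pH = 4.52.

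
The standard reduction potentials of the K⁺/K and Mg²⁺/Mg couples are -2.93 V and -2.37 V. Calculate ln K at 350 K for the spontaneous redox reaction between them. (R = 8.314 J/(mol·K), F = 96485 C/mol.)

E°_cell = -2.37 − (-2.93) = 0.56 V, with n = 2 electrons transferred.
At equilibrium E = 0, so the Nernst equation gives ln K = nFE°/RT = (2)(96485)(0.56)/((8.314)(350)) = 37.14.

ln K = 37.1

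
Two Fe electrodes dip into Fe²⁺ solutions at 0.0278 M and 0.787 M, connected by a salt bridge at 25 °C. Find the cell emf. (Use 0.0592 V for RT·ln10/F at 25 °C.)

Both half-cells are Fe²⁺/Fe, so E°_cell = 0. The concentrated side is the cathode; the cell reaction moves Fe²⁺ from high to low concentration with n = 2.
Q = [Fe²⁺]_dilute/[Fe²⁺]_conc = 0.0278/0.787 = 0.0353.
E = 0 − (0.0592/2) log Q = −(0.0592/2)(-1.452) = 0.0430 V.

0.043 V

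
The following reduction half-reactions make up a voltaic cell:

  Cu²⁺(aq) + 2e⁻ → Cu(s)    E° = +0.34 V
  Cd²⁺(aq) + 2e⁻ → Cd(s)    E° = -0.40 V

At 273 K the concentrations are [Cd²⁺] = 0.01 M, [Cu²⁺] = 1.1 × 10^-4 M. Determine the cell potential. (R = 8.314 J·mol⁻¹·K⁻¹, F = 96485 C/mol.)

The Cu²⁺/Cu couple has the higher reduction potential and acts as the cathode, so E°_cell = +0.34 − (-0.40) = 0.74 V.
Balancing electrons gives n = 2; the reaction quotient is Q = [Cd²⁺]/[Cu²⁺] = 90.9.
E = E° − (RT/nF) ln Q = 0.74 − (8.314×273)/(2×96485) × (4.510) = 0.740 − 0.053 = 0.687 V.

0.687 V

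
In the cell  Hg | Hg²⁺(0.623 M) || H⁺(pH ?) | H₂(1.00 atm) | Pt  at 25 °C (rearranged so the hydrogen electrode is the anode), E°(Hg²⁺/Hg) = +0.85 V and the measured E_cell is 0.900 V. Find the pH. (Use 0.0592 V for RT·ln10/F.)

E°_cell = 0.85 V and n = 2.
log Q = n(E° − E)/0.0592 = 2×(0.85 − 0.900)/0.0592 = -1.689.
With Q = [H⁺]^2 / ([Hg²⁺]·P(H₂)), solving for [H⁺] gives log[H⁺] = -0.947, so pH = 0.95.

pH = 0.95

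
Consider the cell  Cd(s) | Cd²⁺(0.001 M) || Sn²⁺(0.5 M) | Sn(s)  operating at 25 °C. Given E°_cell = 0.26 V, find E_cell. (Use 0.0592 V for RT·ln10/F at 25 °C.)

Balancing electrons gives n = 2; the reaction quotient is Q = [Cd²⁺]/[Sn²⁺] = 0.00200.
At 25 °C, E = E° − (0.0592/n) log Q = 0.26 − (0.0592/2)(-2.699) = 0.260 + 0.080 = 0.340 V.

0.340 V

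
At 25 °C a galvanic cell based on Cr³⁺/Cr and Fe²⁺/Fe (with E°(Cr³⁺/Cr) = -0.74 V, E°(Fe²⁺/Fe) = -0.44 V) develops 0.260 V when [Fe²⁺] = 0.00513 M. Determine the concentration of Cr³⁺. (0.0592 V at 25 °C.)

From the Nernst equation, log Q = n(E° − E)/0.0592 = 6(0.30 − 0.260)/0.0592 = 4.054, so Q = 1.13 × 10^4.
With Q = [Cr³⁺]^2/[Fe²⁺]^3 and the known concentrations, [Cr³⁺]^2 in the numerator gives [Cr³⁺] = 0.039 M.

0.039 M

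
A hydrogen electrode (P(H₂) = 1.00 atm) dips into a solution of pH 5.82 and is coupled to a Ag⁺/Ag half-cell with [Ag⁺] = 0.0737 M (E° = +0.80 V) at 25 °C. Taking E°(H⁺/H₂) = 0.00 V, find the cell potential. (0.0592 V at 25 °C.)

The Ag⁺/Ag couple is the cathode, so E°_cell = 0.80 V; n = 2.
[H⁺] = 10^(−5.82) = 1.5 × 10^-6 M, and Q = [H⁺]^2 / ([Ag⁺]^2·P(H₂)) = 4.22 × 10^-10.
E = E° − (0.0592/2) log Q = 0.80 − (0.0592/2)(-9.375) = 1.078 V.

1.08 V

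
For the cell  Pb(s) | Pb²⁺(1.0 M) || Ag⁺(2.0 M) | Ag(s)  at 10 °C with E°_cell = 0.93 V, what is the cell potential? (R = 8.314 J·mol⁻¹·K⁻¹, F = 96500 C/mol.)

Balancing electrons gives n = 2; the reaction quotient is Q = [Pb²⁺]/[Ag⁺]^2 = 0.250.
E = E° − (RT/nF) ln Q = 0.93 − (8.314×283)/(2×96500) × (-1.386) = 0.930 + 0.017 = 0.947 V.

0.947 V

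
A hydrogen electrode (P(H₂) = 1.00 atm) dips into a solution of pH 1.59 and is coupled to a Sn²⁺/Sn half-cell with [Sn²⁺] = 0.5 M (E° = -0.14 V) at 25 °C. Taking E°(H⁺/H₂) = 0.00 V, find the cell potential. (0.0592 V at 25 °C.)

The hydrogen couple is the cathode, so E°_cell = 0.14 V; n = 2.
[H⁺] = 10^(−1.59) = 0.026 M, and Q = [Sn²⁺]·P(H₂) / [H⁺]^2 = 757.
E = E° − (0.0592/2) log Q = 0.14 − (0.0592/2)(2.879) = 0.055 V.

0.055 V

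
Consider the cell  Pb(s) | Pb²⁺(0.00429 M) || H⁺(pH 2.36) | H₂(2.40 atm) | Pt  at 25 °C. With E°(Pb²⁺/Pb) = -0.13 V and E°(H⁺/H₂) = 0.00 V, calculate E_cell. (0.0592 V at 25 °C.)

0.049 V

The hydrogen couple is the cathode, so E°_cell = 0.13 V; n = 2.
[H⁺] = 10^(−2.36) = 0.0044 M, and Q = [Pb²⁺]·P(H₂) / [H⁺]^2 = 540.
E = E° − (0.0592/2) log Q = 0.13 − (0.0592/2)(2.733) = 0.049 V.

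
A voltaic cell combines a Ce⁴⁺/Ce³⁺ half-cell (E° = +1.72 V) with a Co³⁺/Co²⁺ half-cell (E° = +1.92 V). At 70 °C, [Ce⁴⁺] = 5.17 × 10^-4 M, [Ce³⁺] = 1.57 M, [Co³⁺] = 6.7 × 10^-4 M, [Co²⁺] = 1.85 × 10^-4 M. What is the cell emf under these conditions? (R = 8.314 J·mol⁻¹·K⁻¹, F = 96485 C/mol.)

The Co³⁺/Co²⁺ couple has the higher reduction potential and acts as the cathode, so E°_cell = +1.92 − (+1.72) = 0.20 V.
Balancing electrons gives n = 1; the reaction quotient is Q = [Ce⁴⁺]·[Co²⁺]/([Ce³⁺]·[Co³⁺]) = 9.09 × 10^-5.
E = E° − (RT/nF) ln Q = 0.20 − (8.314×343)/(1×96485) × (-9.305) = 0.200 + 0.275 = 0.475 V.

0.475 V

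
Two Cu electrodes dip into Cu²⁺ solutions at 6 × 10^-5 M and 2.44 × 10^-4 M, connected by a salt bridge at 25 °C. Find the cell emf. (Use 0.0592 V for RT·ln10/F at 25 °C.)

Both half-cells are Cu²⁺/Cu, so E°_cell = 0. The concentrated side is the cathode; the cell reaction moves Cu²⁺ from high to low concentration with n = 2.
Q = [Cu²⁺]_dilute/[Cu²⁺]_conc = 6 × 10^-5/2.44 × 10^-4 = 0.246.
E = 0 − (0.0592/2) log Q = −(0.0592/2)(-0.609) = 0.0180 V.

0.018 V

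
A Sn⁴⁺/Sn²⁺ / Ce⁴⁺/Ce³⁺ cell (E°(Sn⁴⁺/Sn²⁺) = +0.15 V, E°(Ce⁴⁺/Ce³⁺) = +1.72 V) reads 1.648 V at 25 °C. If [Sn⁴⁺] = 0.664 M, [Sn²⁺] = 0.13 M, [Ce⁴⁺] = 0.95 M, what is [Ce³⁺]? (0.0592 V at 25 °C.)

From the Nernst equation, log Q = n(E° − E)/0.0592 = 2(1.57 − 1.648)/0.0592 = -2.635, so Q = 0.00232.
With Q = [Sn⁴⁺]·[Ce³⁺]^2/([Sn²⁺]·[Ce⁴⁺]^2) and the known concentrations, [Ce³⁺]^2 in the numerator gives [Ce³⁺] = 0.02 M.

0.02 M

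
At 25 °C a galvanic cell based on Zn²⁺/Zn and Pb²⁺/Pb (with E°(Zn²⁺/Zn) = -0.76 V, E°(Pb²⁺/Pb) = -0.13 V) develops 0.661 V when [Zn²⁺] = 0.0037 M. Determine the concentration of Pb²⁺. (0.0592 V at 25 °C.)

0.041 M

From the Nernst equation, log Q = n(E° − E)/0.0592 = 2(0.63 − 0.661)/0.0592 = -1.047, so Q = 0.0897.
With Q = [Zn²⁺]/[Pb²⁺] and the known concentrations, [Pb²⁺] in the denominator gives [Pb²⁺] = 0.041 M.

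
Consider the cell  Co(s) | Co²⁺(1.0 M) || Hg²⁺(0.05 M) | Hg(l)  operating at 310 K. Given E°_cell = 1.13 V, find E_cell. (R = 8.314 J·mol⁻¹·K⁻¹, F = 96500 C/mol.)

Balancing electrons gives n = 2; the reaction quotient is Q = [Co²⁺]/[Hg²⁺] = 20.0.
E = E° − (RT/nF) ln Q = 1.13 − (8.314×310)/(2×96500) × (2.996) = 1.130 − 0.040 = 1.090 V.

1.09 V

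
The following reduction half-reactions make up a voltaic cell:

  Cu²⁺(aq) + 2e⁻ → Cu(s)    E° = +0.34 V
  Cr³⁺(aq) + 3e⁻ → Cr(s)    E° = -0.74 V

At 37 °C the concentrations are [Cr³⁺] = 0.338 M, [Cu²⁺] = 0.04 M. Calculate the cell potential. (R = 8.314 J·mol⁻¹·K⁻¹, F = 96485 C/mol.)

1.05 V

The Cu²⁺/Cu couple has the higher reduction potential and acts as the cathode, so E°_cell = +0.34 − (-0.74) = 1.08 V.
Balancing electrons gives n = 6; the reaction quotient is Q = [Cr³⁺]^2/[Cu²⁺]^3 = 1790.
E = E° − (RT/nF) ln Q = 1.08 − (8.314×310)/(6×96485) × (7.487) = 1.080 − 0.033 = 1.047 V.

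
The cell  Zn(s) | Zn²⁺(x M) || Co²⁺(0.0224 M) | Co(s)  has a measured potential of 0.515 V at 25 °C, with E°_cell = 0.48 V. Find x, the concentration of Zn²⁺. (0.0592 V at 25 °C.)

0.0015 M

From the Nernst equation, log Q = n(E° − E)/0.0592 = 2(0.48 − 0.515)/0.0592 = -1.182, so Q = 0.0657.
With Q = [Zn²⁺]/[Co²⁺] and the known concentrations, [Zn²⁺] in the numerator gives [Zn²⁺] = 0.0015 M.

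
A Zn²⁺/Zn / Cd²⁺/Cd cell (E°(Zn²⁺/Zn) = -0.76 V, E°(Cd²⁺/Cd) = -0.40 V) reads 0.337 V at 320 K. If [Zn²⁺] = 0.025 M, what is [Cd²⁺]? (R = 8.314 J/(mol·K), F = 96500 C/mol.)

0.0047 M

From the Nernst equation, ln Q = nF(E° − E)/RT = 2×96500×(0.36 − 0.337)/(8.314×320) = 1.668, so Q = 5.30.
With Q = [Zn²⁺]/[Cd²⁺] and the known concentrations, [Cd²⁺] in the denominator gives [Cd²⁺] = 0.0047 M.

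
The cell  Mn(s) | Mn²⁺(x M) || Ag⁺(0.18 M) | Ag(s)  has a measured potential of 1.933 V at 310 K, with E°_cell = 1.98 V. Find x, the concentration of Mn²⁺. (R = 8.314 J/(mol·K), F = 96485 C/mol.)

1.1 M

From the Nernst equation, ln Q = nF(E° − E)/RT = 2×96485×(1.98 − 1.933)/(8.314×310) = 3.519, so Q = 33.7.
With Q = [Mn²⁺]/[Ag⁺]^2 and the known concentrations, [Mn²⁺] in the numerator gives [Mn²⁺] = 1.1 M.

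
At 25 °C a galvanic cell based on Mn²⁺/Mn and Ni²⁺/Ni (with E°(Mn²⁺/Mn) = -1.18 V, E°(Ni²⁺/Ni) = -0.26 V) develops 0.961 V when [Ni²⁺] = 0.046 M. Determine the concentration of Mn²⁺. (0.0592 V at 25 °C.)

From the Nernst equation, log Q = n(E° − E)/0.0592 = 2(0.92 − 0.961)/0.0592 = -1.385, so Q = 0.0412.
With Q = [Mn²⁺]/[Ni²⁺] and the known concentrations, [Mn²⁺] in the numerator gives [Mn²⁺] = 0.0019 M.

0.0019 M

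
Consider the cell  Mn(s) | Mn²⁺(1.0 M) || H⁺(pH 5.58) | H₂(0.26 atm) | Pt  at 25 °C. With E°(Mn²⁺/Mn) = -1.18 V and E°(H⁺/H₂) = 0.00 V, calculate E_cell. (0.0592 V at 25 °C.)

0.87 V

The hydrogen couple is the cathode, so E°_cell = 1.18 V; n = 2.
[H⁺] = 10^(−5.58) = 2.6 × 10^-6 M, and Q = [Mn²⁺]·P(H₂) / [H⁺]^2 = 3.76 × 10^10.
E = E° − (0.0592/2) log Q = 1.18 − (0.0592/2)(10.575) = 0.867 V.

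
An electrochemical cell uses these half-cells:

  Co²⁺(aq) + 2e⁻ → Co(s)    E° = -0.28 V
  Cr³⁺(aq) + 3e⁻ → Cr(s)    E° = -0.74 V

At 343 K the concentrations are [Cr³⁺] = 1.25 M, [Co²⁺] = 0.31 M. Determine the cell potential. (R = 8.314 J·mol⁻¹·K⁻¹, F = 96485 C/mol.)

0.440 V

The Co²⁺/Co couple has the higher reduction potential and acts as the cathode, so E°_cell = -0.28 − (-0.74) = 0.46 V.
Balancing electrons gives n = 6; the reaction quotient is Q = [Cr³⁺]^2/[Co²⁺]^3 = 52.4.
E = E° − (RT/nF) ln Q = 0.46 − (8.314×343)/(6×96485) × (3.960) = 0.460 − 0.020 = 0.440 V.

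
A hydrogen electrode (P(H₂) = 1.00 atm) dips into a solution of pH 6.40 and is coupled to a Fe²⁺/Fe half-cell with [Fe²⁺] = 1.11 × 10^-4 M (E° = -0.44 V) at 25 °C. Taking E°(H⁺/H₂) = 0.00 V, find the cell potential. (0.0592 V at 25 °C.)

0.18 V

The hydrogen couple is the cathode, so E°_cell = 0.44 V; n = 2.
[H⁺] = 10^(−6.40) = 4 × 10^-7 M, and Q = [Fe²⁺]·P(H₂) / [H⁺]^2 = 7 × 10^8.
E = E° − (0.0592/2) log Q = 0.44 − (0.0592/2)(8.845) = 0.178 V.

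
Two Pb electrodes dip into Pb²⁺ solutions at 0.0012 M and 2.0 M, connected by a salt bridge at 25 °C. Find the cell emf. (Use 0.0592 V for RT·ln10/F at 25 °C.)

0.095 V

Both half-cells are Pb²⁺/Pb, so E°_cell = 0. The concentrated side is the cathode; the cell reaction moves Pb²⁺ from high to low concentration with n = 2.
Q = [Pb²⁺]_dilute/[Pb²⁺]_conc = 0.0012/2.0 = 6 × 10^-4.
E = 0 − (0.0592/2) log Q = −(0.0592/2)(-3.222) = 0.0954 V.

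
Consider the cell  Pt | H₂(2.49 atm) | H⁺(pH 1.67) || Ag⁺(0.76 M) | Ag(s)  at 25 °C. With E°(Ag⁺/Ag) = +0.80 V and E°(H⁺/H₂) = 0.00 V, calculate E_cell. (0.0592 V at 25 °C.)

0.90 V

The Ag⁺/Ag couple is the cathode, so E°_cell = 0.80 V; n = 2.
[H⁺] = 10^(−1.67) = 0.021 M, and Q = [H⁺]^2 / ([Ag⁺]^2·P(H₂)) = 3.18 × 10^-4.
E = E° − (0.0592/2) log Q = 0.80 − (0.0592/2)(-3.498) = 0.904 V.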